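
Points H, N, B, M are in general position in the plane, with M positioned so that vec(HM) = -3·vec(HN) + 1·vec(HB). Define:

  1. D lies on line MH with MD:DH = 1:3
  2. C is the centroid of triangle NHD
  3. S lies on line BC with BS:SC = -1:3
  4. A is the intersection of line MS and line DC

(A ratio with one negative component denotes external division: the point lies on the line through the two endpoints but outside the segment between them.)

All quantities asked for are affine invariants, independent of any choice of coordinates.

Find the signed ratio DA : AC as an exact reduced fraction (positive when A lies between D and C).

DA:AC = -26/81

Set H = (0, 0), N = (1, 0), B = (0, 1), M = (-3, 1); any affine frame gives the same invariant.
1. D lies on line MH with MD:DH = 1:3 ⇒ D = (-9/4, 3/4)
2. C is the centroid of triangle NHD ⇒ C = (-5/12, 1/4)
3. S lies on line BC with BS:SC = -1:3 ⇒ S = (5/24, 11/8)
4. A is the intersection of line MS and line DC ⇒ A = (-187/60, 217/220)
A = D + t·(C−D) with t = -26/55, so DA:AC = t:(1−t) = -26/55:81/55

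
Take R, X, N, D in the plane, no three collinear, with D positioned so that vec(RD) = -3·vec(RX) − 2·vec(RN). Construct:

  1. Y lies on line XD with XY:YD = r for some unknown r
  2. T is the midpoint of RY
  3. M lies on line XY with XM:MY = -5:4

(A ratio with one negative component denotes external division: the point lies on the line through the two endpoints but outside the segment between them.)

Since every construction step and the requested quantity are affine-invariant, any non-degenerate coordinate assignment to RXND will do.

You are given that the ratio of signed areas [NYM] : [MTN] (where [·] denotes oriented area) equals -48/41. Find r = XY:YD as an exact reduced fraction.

r = 1/2

Set R = (0, 0), X = (1, 0), N = (0, 1), D = (-3, -2); any affine frame gives the same invariant.
1. With XY:YD = r, write λ = r/(r+1) so Y = X + λ·(D−X); Y is affine-linear in λ
2. T is the midpoint of RY ⇒ T is an affine combination of earlier points and hence also affine-linear in λ
3. M lies on line XY with XM:MY = -5:4 ⇒ M is an affine combination of earlier points and hence also affine-linear in λ
Every point depending on Y is an affine combination of Y and λ-independent points, so each such coordinate is linear in λ; the λ² term in each signed area is a multiple of (D−X)×(D−X) = 0, so 2·[NYM] and 2·[MTN] are each linear in λ. Evaluating at λ=0 and λ=1:
  2·[NYM] = -24·λ,   2·[MTN] = 22·λ − 1/2
So [NYM]:[MTN] = (-24·λ) / (22·λ − 1/2). Setting this equal to -48/41:
  -24·λ = -48/41·(22·λ − 1/2)  ⇒  λ = 1/3
Then r = λ/(1−λ) = (1/3)/(2/3) = 1/2. Check: with r = 1/2, Y = (-1/3, -2/3) and [NYM]:[MTN] = -48/41 as required.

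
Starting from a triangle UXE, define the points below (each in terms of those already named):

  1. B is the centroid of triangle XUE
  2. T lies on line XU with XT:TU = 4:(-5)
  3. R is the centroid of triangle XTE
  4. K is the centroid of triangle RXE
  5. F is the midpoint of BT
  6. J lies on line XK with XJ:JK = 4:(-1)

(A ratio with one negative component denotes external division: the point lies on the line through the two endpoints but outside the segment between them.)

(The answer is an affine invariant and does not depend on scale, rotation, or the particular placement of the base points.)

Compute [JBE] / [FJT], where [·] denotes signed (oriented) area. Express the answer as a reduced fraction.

[JBE]:[FJT] = 43/58

Choose coordinates U = (0, 0), X = (1, 0), E = (0, 1).
1. B is the centroid of triangle XUE ⇒ B = (1/3, 1/3)
2. T lies on line XU with XT:TU = 4:(-5) ⇒ T = (5, 0)
3. R is the centroid of triangle XTE ⇒ R = (2, 1/3)
4. K is the centroid of triangle RXE ⇒ K = (1, 4/9)
5. F is the midpoint of BT ⇒ F = (8/3, 1/6)
6. J lies on line XK with XJ:JK = 4:(-1) ⇒ J = (1, 16/27)
2·[JBE] = -43/81, 2·[FJT] = -58/81
[JBE]:[FJT] = -43/81:-58/81 = 43/58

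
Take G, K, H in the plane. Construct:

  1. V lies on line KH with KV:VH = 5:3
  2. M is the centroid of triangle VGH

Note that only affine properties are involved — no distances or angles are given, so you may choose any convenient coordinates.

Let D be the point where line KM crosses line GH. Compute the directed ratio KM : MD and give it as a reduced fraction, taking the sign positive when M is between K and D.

Work in coordinates with G = (0, 0), K = (1, 0), H = (0, 1).
1. V lies on line KH with KV:VH = 5:3 ⇒ V = (3/8, 5/8)
2. M is the centroid of triangle VGH ⇒ M = (1/8, 13/24)
line KM meets GH at D = (0, 13/21)
M = K + t·(D−K) with t = 7/8, so KM:MD = 7/8:1/8

KM:MD = 7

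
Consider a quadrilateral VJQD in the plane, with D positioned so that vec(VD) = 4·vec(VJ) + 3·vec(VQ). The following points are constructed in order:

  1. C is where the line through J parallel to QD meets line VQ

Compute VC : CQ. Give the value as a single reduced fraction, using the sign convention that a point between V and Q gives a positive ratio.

VC:CQ = -1/3

Work in coordinates with V = (0, 0), J = (1, 0), Q = (0, 1), D = (4, 3).
1. C is where the line through J parallel to QD meets line VQ ⇒ C = (0, -1/2)
C = V + t·(Q−V) with t = -1/2, so VC:CQ = t:(1−t) = -1/2:3/2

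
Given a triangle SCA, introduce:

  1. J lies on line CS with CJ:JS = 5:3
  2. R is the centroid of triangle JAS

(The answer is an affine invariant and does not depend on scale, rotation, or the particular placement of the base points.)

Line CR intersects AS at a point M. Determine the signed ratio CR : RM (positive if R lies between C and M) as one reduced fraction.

CR:RM = 7

Work in coordinates with S = (0, 0), C = (1, 0), A = (0, 1).
1. J lies on line CS with CJ:JS = 5:3 ⇒ J = (3/8, 0)
2. R is the centroid of triangle JAS ⇒ R = (1/8, 1/3)
line CR meets AS at M = (0, 8/21)
R = C + t·(M−C) with t = 7/8, so CR:RM = 7/8:1/8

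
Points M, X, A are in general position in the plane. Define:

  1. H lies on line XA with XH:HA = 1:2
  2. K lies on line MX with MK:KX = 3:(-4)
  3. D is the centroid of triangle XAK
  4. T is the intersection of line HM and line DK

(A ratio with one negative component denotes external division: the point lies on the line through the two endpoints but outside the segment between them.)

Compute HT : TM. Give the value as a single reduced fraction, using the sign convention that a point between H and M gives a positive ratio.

HT:TM = -4/9

Work in coordinates with M = (0, 0), X = (1, 0), A = (0, 1).
1. H lies on line XA with XH:HA = 1:2 ⇒ H = (2/3, 1/3)
2. K lies on line MX with MK:KX = 3:(-4) ⇒ K = (-3, 0)
3. D is the centroid of triangle XAK ⇒ D = (-2/3, 1/3)
4. T is the intersection of line HM and line DK ⇒ T = (6/5, 3/5)
T = H + t·(M−H) with t = -4/5, so HT:TM = t:(1−t) = -4/5:9/5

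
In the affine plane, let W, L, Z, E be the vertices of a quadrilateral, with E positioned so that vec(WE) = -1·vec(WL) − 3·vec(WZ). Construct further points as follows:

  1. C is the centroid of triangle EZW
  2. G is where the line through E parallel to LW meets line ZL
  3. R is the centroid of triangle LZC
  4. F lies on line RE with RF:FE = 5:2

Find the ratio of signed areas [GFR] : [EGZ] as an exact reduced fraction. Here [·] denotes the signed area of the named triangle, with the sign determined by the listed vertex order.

Work in coordinates with W = (0, 0), L = (1, 0), Z = (0, 1), E = (-1, -3).
1. C is the centroid of triangle EZW ⇒ C = (-1/3, -2/3)
2. G is where the line through E parallel to LW meets line ZL ⇒ G = (4, -3)
3. R is the centroid of triangle LZC ⇒ R = (2/9, 1/9)
4. F lies on line RE with RF:FE = 5:2 ⇒ F = (-41/63, -19/9)
2·[GFR] = -100/9, 2·[EGZ] = 20
[GFR]:[EGZ] = -100/9:20 = -5/9

[GFR]:[EGZ] = -5/9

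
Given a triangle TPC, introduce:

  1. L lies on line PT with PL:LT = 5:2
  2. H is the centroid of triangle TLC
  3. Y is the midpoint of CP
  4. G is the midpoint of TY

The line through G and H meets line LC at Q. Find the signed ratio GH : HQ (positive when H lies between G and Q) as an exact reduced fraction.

Work in coordinates with T = (0, 0), P = (1, 0), C = (0, 1).
1. L lies on line PT with PL:LT = 5:2 ⇒ L = (2/7, 0)
2. H is the centroid of triangle TLC ⇒ H = (2/21, 1/3)
3. Y is the midpoint of CP ⇒ Y = (1/2, 1/2)
4. G is the midpoint of TY ⇒ G = (1/4, 1/4)
line GH meets LC at Q = (16/77, 3/11)
H = G + t·(Q−G) with t = 11/3, so GH:HQ = 11/3:-8/3

GH:HQ = -11/8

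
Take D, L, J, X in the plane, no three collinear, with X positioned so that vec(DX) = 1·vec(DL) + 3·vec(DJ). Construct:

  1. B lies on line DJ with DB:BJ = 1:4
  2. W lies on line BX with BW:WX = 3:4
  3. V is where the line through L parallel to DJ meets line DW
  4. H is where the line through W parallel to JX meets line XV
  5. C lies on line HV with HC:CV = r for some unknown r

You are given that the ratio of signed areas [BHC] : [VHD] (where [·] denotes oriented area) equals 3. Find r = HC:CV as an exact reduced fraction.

r = -3/4

Assign D = (0, 0), L = (1, 0), J = (0, 1), X = (1, 3) — the answer is frame-independent, so this choice is without loss of generality.
1. B lies on line DJ with DB:BJ = 1:4 ⇒ B = (0, 1/5)
2. W lies on line BX with BW:WX = 3:4 ⇒ W = (3/7, 7/5)
3. V is where the line through L parallel to DJ meets line DW ⇒ V = (1, 49/15)
4. H is where the line through W parallel to JX meets line XV ⇒ H = (1, 89/35)
5. With HC:CV = r, write λ = r/(r+1) so C = H + λ·(V−H); C is affine-linear in λ
Every point depending on C is an affine combination of C and λ-independent points, so each such coordinate is linear in λ; the λ² term in each signed area is a multiple of (V−H)×(V−H) = 0, so 2·[BHC] and 2·[VHD] are each linear in λ. Evaluating at λ=0 and λ=1:
  2·[BHC] = 76/105·λ,   2·[VHD] = -76/105
So [BHC]:[VHD] = (76/105·λ) / (-76/105). Setting this equal to 3:
  76/105·λ = 3·(-76/105)  ⇒  λ = -3
Then r = λ/(1−λ) = (-3)/(4) = -3/4. Check: with r = -3/4, C = (1, 13/35) and [BHC]:[VHD] = 3 as required.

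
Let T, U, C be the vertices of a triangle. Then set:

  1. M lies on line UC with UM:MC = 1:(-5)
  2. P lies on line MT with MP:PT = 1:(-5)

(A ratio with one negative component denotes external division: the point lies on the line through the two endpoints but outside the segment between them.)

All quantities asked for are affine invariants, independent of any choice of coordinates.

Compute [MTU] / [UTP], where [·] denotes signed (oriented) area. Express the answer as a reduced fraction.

Set T = (0, 0), U = (1, 0), C = (0, 1); any affine frame gives the same invariant.
1. M lies on line UC with UM:MC = 1:(-5) ⇒ M = (5/4, -1/4)
2. P lies on line MT with MP:PT = 1:(-5) ⇒ P = (25/16, -5/16)
2·[MTU] = -1/4, 2·[UTP] = 5/16
[MTU]:[UTP] = -1/4:5/16 = -4/5

[MTU]:[UTP] = -4/5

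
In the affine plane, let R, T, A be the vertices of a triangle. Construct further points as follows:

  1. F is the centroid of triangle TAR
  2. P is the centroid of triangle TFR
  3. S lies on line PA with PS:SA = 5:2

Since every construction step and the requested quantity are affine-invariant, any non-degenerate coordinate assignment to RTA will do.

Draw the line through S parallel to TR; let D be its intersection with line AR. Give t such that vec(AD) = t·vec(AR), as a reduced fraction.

Choose coordinates R = (0, 0), T = (1, 0), A = (0, 1).
1. F is the centroid of triangle TAR ⇒ F = (1/3, 1/3)
2. P is the centroid of triangle TFR ⇒ P = (4/9, 1/9)
3. S lies on line PA with PS:SA = 5:2 ⇒ S = (8/63, 47/63)
through S parallel to TR: direction (-1, 0); meets AR at D = (0, 47/63)
D = A + t·(R−A) with t = 16/63

t = 16/63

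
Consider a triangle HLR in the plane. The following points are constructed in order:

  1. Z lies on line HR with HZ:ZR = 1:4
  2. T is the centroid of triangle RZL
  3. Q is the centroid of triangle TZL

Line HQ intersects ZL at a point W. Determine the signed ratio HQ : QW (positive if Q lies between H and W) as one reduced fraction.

Work in coordinates with H = (0, 0), L = (1, 0), R = (0, 1).
1. Z lies on line HR with HZ:ZR = 1:4 ⇒ Z = (0, 1/5)
2. T is the centroid of triangle RZL ⇒ T = (1/3, 2/5)
3. Q is the centroid of triangle TZL ⇒ Q = (4/9, 1/5)
line HQ meets ZL at W = (4/13, 9/65)
Q = H + t·(W−H) with t = 13/9, so HQ:QW = 13/9:-4/9

HQ:QW = -13/4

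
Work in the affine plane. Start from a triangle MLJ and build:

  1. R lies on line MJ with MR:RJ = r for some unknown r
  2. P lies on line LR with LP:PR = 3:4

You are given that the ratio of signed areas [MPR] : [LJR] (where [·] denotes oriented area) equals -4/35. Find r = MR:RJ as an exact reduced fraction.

r = -1/5

Choose coordinates M = (0, 0), L = (1, 0), J = (0, 1).
1. With MR:RJ = r, write λ = r/(r+1) so R = M + λ·(J−M); R is affine-linear in λ
2. P lies on line LR with LP:PR = 3:4 ⇒ P is an affine combination of earlier points and hence also affine-linear in λ
Every point depending on R is an affine combination of R and λ-independent points, so each such coordinate is linear in λ; the λ² term in each signed area is a multiple of (J−M)×(J−M) = 0, so 2·[MPR] and 2·[LJR] are each linear in λ. Evaluating at λ=0 and λ=1:
  2·[MPR] = 4/7·λ,   2·[LJR] = −λ + 1
So [MPR]:[LJR] = (4/7·λ) / (−λ + 1). Setting this equal to -4/35:
  4/7·λ = -4/35·(−λ + 1)  ⇒  λ = -1/4
Then r = λ/(1−λ) = (-1/4)/(5/4) = -1/5. Check: with r = -1/5, R = (0, -1/4) and [MPR]:[LJR] = -4/35 as required.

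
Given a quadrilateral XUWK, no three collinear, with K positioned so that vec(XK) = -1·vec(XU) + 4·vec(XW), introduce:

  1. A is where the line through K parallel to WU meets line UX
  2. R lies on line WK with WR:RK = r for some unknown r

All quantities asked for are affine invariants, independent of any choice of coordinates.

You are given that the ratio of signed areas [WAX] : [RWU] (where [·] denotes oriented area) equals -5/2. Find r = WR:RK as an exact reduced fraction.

Set X = (0, 0), U = (1, 0), W = (0, 1), K = (-1, 4); any affine frame gives the same invariant.
1. A is where the line through K parallel to WU meets line UX ⇒ A = (3, 0)
2. With WR:RK = r, write λ = r/(r+1) so R = W + λ·(K−W); R is affine-linear in λ
Every point depending on R is an affine combination of R and λ-independent points, so each such coordinate is linear in λ; the λ² term in each signed area is a multiple of (K−W)×(K−W) = 0, so 2·[WAX] and 2·[RWU] are each linear in λ. Evaluating at λ=0 and λ=1:
  2·[WAX] = -3,   2·[RWU] = 2·λ
So [WAX]:[RWU] = (-3) / (2·λ). Setting this equal to -5/2:
  -3 = -5/2·(2·λ)  ⇒  λ = 3/5
Then r = λ/(1−λ) = (3/5)/(2/5) = 3/2. Check: with r = 3/2, R = (-3/5, 14/5) and [WAX]:[RWU] = -5/2 as required.

r = 3/2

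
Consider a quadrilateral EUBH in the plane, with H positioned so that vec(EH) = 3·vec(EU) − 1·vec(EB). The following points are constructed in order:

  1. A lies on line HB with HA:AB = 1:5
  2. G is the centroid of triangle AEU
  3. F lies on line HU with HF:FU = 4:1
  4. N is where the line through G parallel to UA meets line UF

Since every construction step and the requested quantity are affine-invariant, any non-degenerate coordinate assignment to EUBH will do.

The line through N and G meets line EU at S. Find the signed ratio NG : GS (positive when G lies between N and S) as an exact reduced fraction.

NG:GS = 5

Choose coordinates E = (0, 0), U = (1, 0), B = (0, 1), H = (3, -1).
1. A lies on line HB with HA:AB = 1:5 ⇒ A = (5/2, -2/3)
2. G is the centroid of triangle AEU ⇒ G = (7/6, -2/9)
3. F lies on line HU with HF:FU = 4:1 ⇒ F = (7/5, -1/5)
4. N is where the line through G parallel to UA meets line UF ⇒ N = (11/3, -4/3)
line NG meets EU at S = (2/3, 0)
G = N + t·(S−N) with t = 5/6, so NG:GS = 5/6:1/6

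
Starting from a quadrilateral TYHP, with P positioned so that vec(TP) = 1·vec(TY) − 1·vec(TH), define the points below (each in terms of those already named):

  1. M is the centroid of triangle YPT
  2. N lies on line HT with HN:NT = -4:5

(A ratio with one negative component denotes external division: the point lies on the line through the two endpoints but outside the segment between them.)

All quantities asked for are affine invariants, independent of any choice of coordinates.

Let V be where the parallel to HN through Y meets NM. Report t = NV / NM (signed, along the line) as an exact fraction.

t = 3/2

Assign T = (0, 0), Y = (1, 0), H = (0, 1), P = (1, -1) — the answer is frame-independent, so this choice is without loss of generality.
1. M is the centroid of triangle YPT ⇒ M = (2/3, -1/3)
2. N lies on line HT with HN:NT = -4:5 ⇒ N = (0, 5)
through Y parallel to HN: direction (0, 4); meets NM at V = (1, -3)
V = N + t·(M−N) with t = 3/2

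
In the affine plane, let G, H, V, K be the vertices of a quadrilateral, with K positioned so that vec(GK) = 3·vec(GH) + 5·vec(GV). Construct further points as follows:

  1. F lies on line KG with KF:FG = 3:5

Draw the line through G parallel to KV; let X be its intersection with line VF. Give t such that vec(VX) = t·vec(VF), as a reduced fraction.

Choose coordinates G = (0, 0), H = (1, 0), V = (0, 1), K = (3, 5).
1. F lies on line KG with KF:FG = 3:5 ⇒ F = (15/8, 25/8)
through G parallel to KV: direction (-3, -4); meets VF at X = (5, 20/3)
X = V + t·(F−V) with t = 8/3

t = 8/3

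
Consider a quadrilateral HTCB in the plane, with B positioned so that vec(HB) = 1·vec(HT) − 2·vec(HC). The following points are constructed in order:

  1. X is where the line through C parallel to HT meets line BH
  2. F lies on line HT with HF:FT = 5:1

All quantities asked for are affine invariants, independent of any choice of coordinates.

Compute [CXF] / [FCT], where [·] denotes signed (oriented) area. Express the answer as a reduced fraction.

[CXF]:[FCT] = -3

Choose coordinates H = (0, 0), T = (1, 0), C = (0, 1), B = (1, -2).
1. X is where the line through C parallel to HT meets line BH ⇒ X = (-1/2, 1)
2. F lies on line HT with HF:FT = 5:1 ⇒ F = (5/6, 0)
2·[CXF] = 1/2, 2·[FCT] = -1/6
[CXF]:[FCT] = 1/2:-1/6 = -3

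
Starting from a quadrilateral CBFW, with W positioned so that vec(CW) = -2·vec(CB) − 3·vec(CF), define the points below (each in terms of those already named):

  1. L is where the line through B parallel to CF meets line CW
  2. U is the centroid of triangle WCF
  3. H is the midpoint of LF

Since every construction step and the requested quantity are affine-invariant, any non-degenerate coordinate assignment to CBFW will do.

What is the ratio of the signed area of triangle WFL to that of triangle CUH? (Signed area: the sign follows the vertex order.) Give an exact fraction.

[WFL]:[CUH] = 6

Work in coordinates with C = (0, 0), B = (1, 0), F = (0, 1), W = (-2, -3).
1. L is where the line through B parallel to CF meets line CW ⇒ L = (1, 3/2)
2. U is the centroid of triangle WCF ⇒ U = (-2/3, -2/3)
3. H is the midpoint of LF ⇒ H = (1/2, 5/4)
2·[WFL] = -3, 2·[CUH] = -1/2
[WFL]:[CUH] = -3:-1/2 = 6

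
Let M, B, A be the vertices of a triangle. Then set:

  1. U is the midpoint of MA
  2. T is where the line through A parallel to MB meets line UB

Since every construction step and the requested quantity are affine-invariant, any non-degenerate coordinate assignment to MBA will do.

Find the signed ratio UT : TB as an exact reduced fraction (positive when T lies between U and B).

UT:TB = -1/2

Assign M = (0, 0), B = (1, 0), A = (0, 1) — the answer is frame-independent, so this choice is without loss of generality.
1. U is the midpoint of MA ⇒ U = (0, 1/2)
2. T is where the line through A parallel to MB meets line UB ⇒ T = (-1, 1)
T = U + t·(B−U) with t = -1, so UT:TB = t:(1−t) = -1:2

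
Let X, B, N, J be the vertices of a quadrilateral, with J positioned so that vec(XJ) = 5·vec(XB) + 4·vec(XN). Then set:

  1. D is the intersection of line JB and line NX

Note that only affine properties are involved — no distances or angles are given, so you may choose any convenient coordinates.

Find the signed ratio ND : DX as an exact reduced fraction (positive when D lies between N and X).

Choose coordinates X = (0, 0), B = (1, 0), N = (0, 1), J = (5, 4).
1. D is the intersection of line JB and line NX ⇒ D = (0, -1)
D = N + t·(X−N) with t = 2, so ND:DX = t:(1−t) = 2:-1

ND:DX = -2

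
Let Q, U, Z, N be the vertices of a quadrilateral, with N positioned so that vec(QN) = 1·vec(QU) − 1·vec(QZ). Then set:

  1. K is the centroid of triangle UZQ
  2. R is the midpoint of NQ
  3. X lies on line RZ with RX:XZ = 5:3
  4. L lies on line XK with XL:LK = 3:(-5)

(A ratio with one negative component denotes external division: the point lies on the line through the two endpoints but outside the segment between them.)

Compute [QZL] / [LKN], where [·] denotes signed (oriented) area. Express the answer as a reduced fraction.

Work in coordinates with Q = (0, 0), U = (1, 0), Z = (0, 1), N = (1, -1).
1. K is the centroid of triangle UZQ ⇒ K = (1/3, 1/3)
2. R is the midpoint of NQ ⇒ R = (1/2, -1/2)
3. X lies on line RZ with RX:XZ = 5:3 ⇒ X = (3/16, 7/16)
4. L lies on line XK with XL:LK = 3:(-5) ⇒ L = (-1/32, 19/32)
2·[QZL] = 1/32, 2·[LKN] = -5/16
[QZL]:[LKN] = 1/32:-5/16 = -1/10

[QZL]:[LKN] = -1/10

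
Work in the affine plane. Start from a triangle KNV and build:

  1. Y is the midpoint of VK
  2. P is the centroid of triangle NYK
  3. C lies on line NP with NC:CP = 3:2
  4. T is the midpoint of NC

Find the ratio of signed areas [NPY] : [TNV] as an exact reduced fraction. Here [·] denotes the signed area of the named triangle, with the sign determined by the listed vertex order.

[NPY]:[TNV] = -10/9

Set K = (0, 0), N = (1, 0), V = (0, 1); any affine frame gives the same invariant.
1. Y is the midpoint of VK ⇒ Y = (0, 1/2)
2. P is the centroid of triangle NYK ⇒ P = (1/3, 1/6)
3. C lies on line NP with NC:CP = 3:2 ⇒ C = (3/5, 1/10)
4. T is the midpoint of NC ⇒ T = (4/5, 1/20)
2·[NPY] = -1/6, 2·[TNV] = 3/20
[NPY]:[TNV] = -1/6:3/20 = -10/9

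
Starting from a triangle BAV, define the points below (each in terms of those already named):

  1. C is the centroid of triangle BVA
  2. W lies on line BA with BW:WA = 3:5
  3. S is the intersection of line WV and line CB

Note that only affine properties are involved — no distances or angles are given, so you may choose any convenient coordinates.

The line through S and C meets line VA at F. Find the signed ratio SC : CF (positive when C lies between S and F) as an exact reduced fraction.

SC:CF = 4/11

Choose coordinates B = (0, 0), A = (1, 0), V = (0, 1).
1. C is the centroid of triangle BVA ⇒ C = (1/3, 1/3)
2. W lies on line BA with BW:WA = 3:5 ⇒ W = (3/8, 0)
3. S is the intersection of line WV and line CB ⇒ S = (3/11, 3/11)
line SC meets VA at F = (1/2, 1/2)
C = S + t·(F−S) with t = 4/15, so SC:CF = 4/15:11/15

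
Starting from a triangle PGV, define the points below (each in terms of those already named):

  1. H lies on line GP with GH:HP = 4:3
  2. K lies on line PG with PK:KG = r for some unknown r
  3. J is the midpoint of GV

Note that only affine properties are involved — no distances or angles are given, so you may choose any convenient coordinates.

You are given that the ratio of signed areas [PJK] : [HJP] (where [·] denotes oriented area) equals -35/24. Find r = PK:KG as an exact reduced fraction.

r = 5/3

Set P = (0, 0), G = (1, 0), V = (0, 1); any affine frame gives the same invariant.
1. H lies on line GP with GH:HP = 4:3 ⇒ H = (3/7, 0)
2. With PK:KG = r, write λ = r/(r+1) so K = P + λ·(G−P); K is affine-linear in λ
3. J is the midpoint of GV ⇒ J = (1/2, 1/2)
Every point depending on K is an affine combination of K and λ-independent points, so each such coordinate is linear in λ; the λ² term in each signed area is a multiple of (G−P)×(G−P) = 0, so 2·[PJK] and 2·[HJP] are each linear in λ. Evaluating at λ=0 and λ=1:
  2·[PJK] = -1/2·λ,   2·[HJP] = 3/14
So [PJK]:[HJP] = (-1/2·λ) / (3/14). Setting this equal to -35/24:
  -1/2·λ = -35/24·(3/14)  ⇒  λ = 5/8
Then r = λ/(1−λ) = (5/8)/(3/8) = 5/3. Check: with r = 5/3, K = (5/8, 0) and [PJK]:[HJP] = -35/24 as required.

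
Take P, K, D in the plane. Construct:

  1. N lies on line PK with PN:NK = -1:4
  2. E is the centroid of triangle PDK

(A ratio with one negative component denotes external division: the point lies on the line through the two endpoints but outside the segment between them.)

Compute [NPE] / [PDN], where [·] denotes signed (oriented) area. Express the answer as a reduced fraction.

Set P = (0, 0), K = (1, 0), D = (0, 1); any affine frame gives the same invariant.
1. N lies on line PK with PN:NK = -1:4 ⇒ N = (-1/3, 0)
2. E is the centroid of triangle PDK ⇒ E = (1/3, 1/3)
2·[NPE] = 1/9, 2·[PDN] = 1/3
[NPE]:[PDN] = 1/9:1/3 = 1/3

[NPE]:[PDN] = 1/3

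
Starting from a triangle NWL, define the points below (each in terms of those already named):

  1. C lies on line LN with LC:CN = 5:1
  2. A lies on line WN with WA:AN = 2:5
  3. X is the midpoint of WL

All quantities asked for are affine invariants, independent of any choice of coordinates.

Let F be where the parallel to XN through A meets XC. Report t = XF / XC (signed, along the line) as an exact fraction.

Assign N = (0, 0), W = (1, 0), L = (0, 1) — the answer is frame-independent, so this choice is without loss of generality.
1. C lies on line LN with LC:CN = 5:1 ⇒ C = (0, 1/6)
2. A lies on line WN with WA:AN = 2:5 ⇒ A = (5/7, 0)
3. X is the midpoint of WL ⇒ X = (1/2, 1/2)
through A parallel to XN: direction (-1/2, -1/2); meets XC at F = (37/14, 27/14)
F = X + t·(C−X) with t = -30/7

t = -30/7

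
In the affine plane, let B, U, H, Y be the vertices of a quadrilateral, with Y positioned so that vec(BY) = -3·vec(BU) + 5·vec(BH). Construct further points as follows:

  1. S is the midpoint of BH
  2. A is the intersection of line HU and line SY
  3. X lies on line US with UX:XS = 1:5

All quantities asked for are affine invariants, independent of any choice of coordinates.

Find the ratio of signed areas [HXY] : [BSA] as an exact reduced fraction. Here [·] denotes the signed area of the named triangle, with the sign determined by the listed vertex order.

Set B = (0, 0), U = (1, 0), H = (0, 1), Y = (-3, 5); any affine frame gives the same invariant.
1. S is the midpoint of BH ⇒ S = (0, 1/2)
2. A is the intersection of line HU and line SY ⇒ A = (-1, 2)
3. X lies on line US with UX:XS = 1:5 ⇒ X = (5/6, 1/12)
2·[HXY] = 7/12, 2·[BSA] = 1/2
[HXY]:[BSA] = 7/12:1/2 = 7/6

[HXY]:[BSA] = 7/6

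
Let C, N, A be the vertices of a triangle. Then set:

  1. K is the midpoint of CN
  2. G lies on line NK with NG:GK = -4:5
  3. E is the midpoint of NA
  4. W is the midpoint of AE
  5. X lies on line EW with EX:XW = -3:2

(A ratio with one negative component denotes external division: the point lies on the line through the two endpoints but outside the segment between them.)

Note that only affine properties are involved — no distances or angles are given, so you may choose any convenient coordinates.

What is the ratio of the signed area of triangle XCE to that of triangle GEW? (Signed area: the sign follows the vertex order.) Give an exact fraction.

[XCE]:[GEW] = -3/2

Set C = (0, 0), N = (1, 0), A = (0, 1); any affine frame gives the same invariant.
1. K is the midpoint of CN ⇒ K = (1/2, 0)
2. G lies on line NK with NG:GK = -4:5 ⇒ G = (3, 0)
3. E is the midpoint of NA ⇒ E = (1/2, 1/2)
4. W is the midpoint of AE ⇒ W = (1/4, 3/4)
5. X lies on line EW with EX:XW = -3:2 ⇒ X = (-1/4, 5/4)
2·[XCE] = 3/4, 2·[GEW] = -1/2
[XCE]:[GEW] = 3/4:-1/2 = -3/2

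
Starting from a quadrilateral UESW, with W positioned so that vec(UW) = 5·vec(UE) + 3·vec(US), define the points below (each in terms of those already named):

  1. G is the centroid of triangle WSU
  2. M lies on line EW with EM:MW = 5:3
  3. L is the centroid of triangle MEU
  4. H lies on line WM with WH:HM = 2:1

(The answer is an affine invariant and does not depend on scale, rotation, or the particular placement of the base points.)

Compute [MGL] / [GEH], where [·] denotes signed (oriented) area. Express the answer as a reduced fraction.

Assign U = (0, 0), E = (1, 0), S = (0, 1), W = (5, 3) — the answer is frame-independent, so this choice is without loss of generality.
1. G is the centroid of triangle WSU ⇒ G = (5/3, 4/3)
2. M lies on line EW with EM:MW = 5:3 ⇒ M = (7/2, 15/8)
3. L is the centroid of triangle MEU ⇒ L = (3/2, 5/8)
4. H lies on line WM with WH:HM = 2:1 ⇒ H = (4, 9/4)
2·[MGL] = 29/24, 2·[GEH] = 5/2
[MGL]:[GEH] = 29/24:5/2 = 29/60

[MGL]:[GEH] = 29/60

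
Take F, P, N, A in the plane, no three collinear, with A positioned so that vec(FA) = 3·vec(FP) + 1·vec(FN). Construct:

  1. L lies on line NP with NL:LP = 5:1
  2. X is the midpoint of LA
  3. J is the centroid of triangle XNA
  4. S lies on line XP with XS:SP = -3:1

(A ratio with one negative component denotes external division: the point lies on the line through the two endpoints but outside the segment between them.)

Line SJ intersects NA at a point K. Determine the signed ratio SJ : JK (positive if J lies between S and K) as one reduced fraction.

SJ:JK = 83/10

Choose coordinates F = (0, 0), P = (1, 0), N = (0, 1), A = (3, 1).
1. L lies on line NP with NL:LP = 5:1 ⇒ L = (5/6, 1/6)
2. X is the midpoint of LA ⇒ X = (23/12, 7/12)
3. J is the centroid of triangle XNA ⇒ J = (59/36, 31/36)
4. S lies on line XP with XS:SP = -3:1 ⇒ S = (13/24, -7/24)
line SJ meets NA at K = (147/83, 1)
J = S + t·(K−S) with t = 83/93, so SJ:JK = 83/93:10/93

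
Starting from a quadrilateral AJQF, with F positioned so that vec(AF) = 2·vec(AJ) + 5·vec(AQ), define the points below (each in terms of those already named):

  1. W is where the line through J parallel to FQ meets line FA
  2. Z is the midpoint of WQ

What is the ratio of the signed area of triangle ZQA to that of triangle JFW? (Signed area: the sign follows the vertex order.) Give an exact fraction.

[ZQA]:[JFW] = -2/15

Assign A = (0, 0), J = (1, 0), Q = (0, 1), F = (2, 5) — the answer is frame-independent, so this choice is without loss of generality.
1. W is where the line through J parallel to FQ meets line FA ⇒ W = (-4, -10)
2. Z is the midpoint of WQ ⇒ Z = (-2, -9/2)
2·[ZQA] = -2, 2·[JFW] = 15
[ZQA]:[JFW] = -2:15 = -2/15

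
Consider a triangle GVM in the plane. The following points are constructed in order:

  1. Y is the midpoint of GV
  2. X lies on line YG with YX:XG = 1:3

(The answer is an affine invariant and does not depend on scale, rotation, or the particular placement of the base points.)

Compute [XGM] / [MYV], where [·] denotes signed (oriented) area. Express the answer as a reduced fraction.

[XGM]:[MYV] = -3/4

Choose coordinates G = (0, 0), V = (1, 0), M = (0, 1).
1. Y is the midpoint of GV ⇒ Y = (1/2, 0)
2. X lies on line YG with YX:XG = 1:3 ⇒ X = (3/8, 0)
2·[XGM] = -3/8, 2·[MYV] = 1/2
[XGM]:[MYV] = -3/8:1/2 = -3/4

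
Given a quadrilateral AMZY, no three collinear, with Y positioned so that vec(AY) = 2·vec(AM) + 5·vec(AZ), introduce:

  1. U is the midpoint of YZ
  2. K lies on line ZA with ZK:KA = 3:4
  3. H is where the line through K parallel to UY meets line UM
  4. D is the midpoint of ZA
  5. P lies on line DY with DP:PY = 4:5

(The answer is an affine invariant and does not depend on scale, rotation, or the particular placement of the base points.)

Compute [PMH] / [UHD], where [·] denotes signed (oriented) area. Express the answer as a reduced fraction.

[PMH]:[UHD] = -2/3

Assign A = (0, 0), M = (1, 0), Z = (0, 1), Y = (2, 5) — the answer is frame-independent, so this choice is without loss of generality.
1. U is the midpoint of YZ ⇒ U = (1, 3)
2. K lies on line ZA with ZK:KA = 3:4 ⇒ K = (0, 4/7)
3. H is where the line through K parallel to UY meets line UM ⇒ H = (1, 18/7)
4. D is the midpoint of ZA ⇒ D = (0, 1/2)
5. P lies on line DY with DP:PY = 4:5 ⇒ P = (8/9, 5/2)
2·[PMH] = 2/7, 2·[UHD] = -3/7
[PMH]:[UHD] = 2/7:-3/7 = -2/3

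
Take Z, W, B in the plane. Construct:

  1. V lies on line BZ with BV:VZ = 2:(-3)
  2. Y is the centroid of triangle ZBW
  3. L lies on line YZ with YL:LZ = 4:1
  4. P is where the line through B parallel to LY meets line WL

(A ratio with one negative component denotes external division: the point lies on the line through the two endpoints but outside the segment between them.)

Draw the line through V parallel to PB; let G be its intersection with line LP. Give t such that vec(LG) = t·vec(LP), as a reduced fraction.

Assign Z = (0, 0), W = (1, 0), B = (0, 1) — the answer is frame-independent, so this choice is without loss of generality.
1. V lies on line BZ with BV:VZ = 2:(-3) ⇒ V = (0, 3)
2. Y is the centroid of triangle ZBW ⇒ Y = (1/3, 1/3)
3. L lies on line YZ with YL:LZ = 4:1 ⇒ L = (1/15, 1/15)
4. P is where the line through B parallel to LY meets line WL ⇒ P = (-13/15, 2/15)
through V parallel to PB: direction (13/15, 13/15); meets LP at G = (-41/15, 4/15)
G = L + t·(P−L) with t = 3

t = 3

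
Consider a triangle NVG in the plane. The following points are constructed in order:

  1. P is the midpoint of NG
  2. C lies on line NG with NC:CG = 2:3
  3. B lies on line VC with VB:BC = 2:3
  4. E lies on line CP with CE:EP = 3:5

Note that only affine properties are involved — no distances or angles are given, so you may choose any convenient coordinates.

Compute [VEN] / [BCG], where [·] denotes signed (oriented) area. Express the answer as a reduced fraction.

Set N = (0, 0), V = (1, 0), G = (0, 1); any affine frame gives the same invariant.
1. P is the midpoint of NG ⇒ P = (0, 1/2)
2. C lies on line NG with NC:CG = 2:3 ⇒ C = (0, 2/5)
3. B lies on line VC with VB:BC = 2:3 ⇒ B = (3/5, 4/25)
4. E lies on line CP with CE:EP = 3:5 ⇒ E = (0, 7/16)
2·[VEN] = 7/16, 2·[BCG] = -9/25
[VEN]:[BCG] = 7/16:-9/25 = -175/144

[VEN]:[BCG] = -175/144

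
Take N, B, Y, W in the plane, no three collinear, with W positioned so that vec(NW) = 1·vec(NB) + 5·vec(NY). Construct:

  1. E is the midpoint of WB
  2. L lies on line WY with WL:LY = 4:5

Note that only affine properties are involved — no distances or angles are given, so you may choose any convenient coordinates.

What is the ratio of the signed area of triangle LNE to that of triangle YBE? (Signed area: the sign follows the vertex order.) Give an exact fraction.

Choose coordinates N = (0, 0), B = (1, 0), Y = (0, 1), W = (1, 5).
1. E is the midpoint of WB ⇒ E = (1, 5/2)
2. L lies on line WY with WL:LY = 4:5 ⇒ L = (5/9, 29/9)
2·[LNE] = 11/6, 2·[YBE] = 5/2
[LNE]:[YBE] = 11/6:5/2 = 11/15

[LNE]:[YBE] = 11/15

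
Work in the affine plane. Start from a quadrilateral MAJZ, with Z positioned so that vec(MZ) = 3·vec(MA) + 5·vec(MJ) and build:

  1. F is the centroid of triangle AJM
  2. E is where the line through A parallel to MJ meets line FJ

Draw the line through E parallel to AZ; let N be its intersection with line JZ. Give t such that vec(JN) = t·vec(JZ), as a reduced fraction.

Set M = (0, 0), A = (1, 0), J = (0, 1), Z = (3, 5); any affine frame gives the same invariant.
1. F is the centroid of triangle AJM ⇒ F = (1/3, 1/3)
2. E is where the line through A parallel to MJ meets line FJ ⇒ E = (1, -1)
through E parallel to AZ: direction (2, 5); meets JZ at N = (27/7, 43/7)
N = J + t·(Z−J) with t = 9/7

t = 9/7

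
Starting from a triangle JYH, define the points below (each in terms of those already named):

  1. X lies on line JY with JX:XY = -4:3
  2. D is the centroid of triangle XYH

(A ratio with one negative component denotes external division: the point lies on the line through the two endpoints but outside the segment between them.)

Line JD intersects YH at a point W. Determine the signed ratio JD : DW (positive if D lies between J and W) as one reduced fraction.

Assign J = (0, 0), Y = (1, 0), H = (0, 1) — the answer is frame-independent, so this choice is without loss of generality.
1. X lies on line JY with JX:XY = -4:3 ⇒ X = (4, 0)
2. D is the centroid of triangle XYH ⇒ D = (5/3, 1/3)
line JD meets YH at W = (5/6, 1/6)
D = J + t·(W−J) with t = 2, so JD:DW = 2:-1

JD:DW = -2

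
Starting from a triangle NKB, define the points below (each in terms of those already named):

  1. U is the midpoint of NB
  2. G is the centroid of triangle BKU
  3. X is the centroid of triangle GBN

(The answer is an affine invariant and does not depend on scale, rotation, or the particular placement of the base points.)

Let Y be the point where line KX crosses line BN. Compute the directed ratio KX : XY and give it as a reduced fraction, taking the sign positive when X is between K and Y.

KX:XY = 8

Set N = (0, 0), K = (1, 0), B = (0, 1); any affine frame gives the same invariant.
1. U is the midpoint of NB ⇒ U = (0, 1/2)
2. G is the centroid of triangle BKU ⇒ G = (1/3, 1/2)
3. X is the centroid of triangle GBN ⇒ X = (1/9, 1/2)
line KX meets BN at Y = (0, 9/16)
X = K + t·(Y−K) with t = 8/9, so KX:XY = 8/9:1/9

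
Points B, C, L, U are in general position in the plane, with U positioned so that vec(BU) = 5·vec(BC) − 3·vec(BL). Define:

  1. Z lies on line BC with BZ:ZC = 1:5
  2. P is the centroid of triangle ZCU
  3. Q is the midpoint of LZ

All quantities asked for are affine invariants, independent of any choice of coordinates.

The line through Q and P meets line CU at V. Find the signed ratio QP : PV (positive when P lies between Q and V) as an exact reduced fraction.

Set B = (0, 0), C = (1, 0), L = (0, 1), U = (5, -3); any affine frame gives the same invariant.
1. Z lies on line BC with BZ:ZC = 1:5 ⇒ Z = (1/6, 0)
2. P is the centroid of triangle ZCU ⇒ P = (37/18, -1)
3. Q is the midpoint of LZ ⇒ Q = (1/12, 1/2)
line QP meets CU at V = (-53/3, 14)
P = Q + t·(V−Q) with t = -1/9, so QP:PV = -1/9:10/9

QP:PV = -1/10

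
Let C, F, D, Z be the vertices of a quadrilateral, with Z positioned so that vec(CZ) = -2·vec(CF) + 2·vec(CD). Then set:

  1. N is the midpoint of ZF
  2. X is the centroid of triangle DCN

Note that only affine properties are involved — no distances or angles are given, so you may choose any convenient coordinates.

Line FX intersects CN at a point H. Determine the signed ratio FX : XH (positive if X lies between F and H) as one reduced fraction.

Set C = (0, 0), F = (1, 0), D = (0, 1), Z = (-2, 2); any affine frame gives the same invariant.
1. N is the midpoint of ZF ⇒ N = (-1/2, 1)
2. X is the centroid of triangle DCN ⇒ X = (-1/6, 2/3)
line FX meets CN at H = (-2/5, 4/5)
X = F + t·(H−F) with t = 5/6, so FX:XH = 5/6:1/6

FX:XH = 5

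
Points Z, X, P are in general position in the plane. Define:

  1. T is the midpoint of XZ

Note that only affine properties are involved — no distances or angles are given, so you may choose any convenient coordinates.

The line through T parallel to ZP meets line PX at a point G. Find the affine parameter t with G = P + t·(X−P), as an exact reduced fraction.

Set Z = (0, 0), X = (1, 0), P = (0, 1); any affine frame gives the same invariant.
1. T is the midpoint of XZ ⇒ T = (1/2, 0)
through T parallel to ZP: direction (0, 1); meets PX at G = (1/2, 1/2)
G = P + t·(X−P) with t = 1/2

t = 1/2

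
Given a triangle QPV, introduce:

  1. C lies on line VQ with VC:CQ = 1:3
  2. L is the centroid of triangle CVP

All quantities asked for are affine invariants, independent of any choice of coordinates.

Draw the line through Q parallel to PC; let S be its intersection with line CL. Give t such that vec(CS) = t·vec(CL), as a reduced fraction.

t = -9

Set Q = (0, 0), P = (1, 0), V = (0, 1); any affine frame gives the same invariant.
1. C lies on line VQ with VC:CQ = 1:3 ⇒ C = (0, 3/4)
2. L is the centroid of triangle CVP ⇒ L = (1/3, 7/12)
through Q parallel to PC: direction (-1, 3/4); meets CL at S = (-3, 9/4)
S = C + t·(L−C) with t = -9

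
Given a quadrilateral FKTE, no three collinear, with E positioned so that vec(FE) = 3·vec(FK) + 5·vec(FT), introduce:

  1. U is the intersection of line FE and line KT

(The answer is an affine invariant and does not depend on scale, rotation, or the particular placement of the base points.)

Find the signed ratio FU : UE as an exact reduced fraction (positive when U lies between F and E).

Choose coordinates F = (0, 0), K = (1, 0), T = (0, 1), E = (3, 5).
1. U is the intersection of line FE and line KT ⇒ U = (3/8, 5/8)
U = F + t·(E−F) with t = 1/8, so FU:UE = t:(1−t) = 1/8:7/8

FU:UE = 1/7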